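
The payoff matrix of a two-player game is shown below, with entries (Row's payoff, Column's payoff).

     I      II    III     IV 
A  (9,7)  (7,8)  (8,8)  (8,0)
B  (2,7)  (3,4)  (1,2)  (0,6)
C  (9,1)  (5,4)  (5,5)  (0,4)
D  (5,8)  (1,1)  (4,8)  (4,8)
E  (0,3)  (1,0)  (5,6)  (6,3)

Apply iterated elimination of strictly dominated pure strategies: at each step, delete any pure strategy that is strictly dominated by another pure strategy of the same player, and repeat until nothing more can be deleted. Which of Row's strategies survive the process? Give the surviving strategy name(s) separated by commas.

Row's strategy B is strictly dominated by A (I: 9>2, II: 7>3, III: 8>1, IV: 8>0) and is removed.
Row's strategy D is strictly dominated by A (I: 9>5, II: 7>1, III: 8>4, IV: 8>4) and is removed.
For Row, A strictly dominates E on the remaining columns (I: 9>0, II: 7>1, III: 8>5, IV: 8>6); eliminate E.
For Column, II strictly dominates I on the remaining rows (A: 8>7, C: 4>1); eliminate I.
Row's strategy C is strictly dominated by A (II: 7>5, III: 8>5, IV: 8>0) and is removed.
Column IV is eliminated: II beats it against every remaining row (A: 8>0).
Among the remaining strategies, none is strictly dominated by another pure strategy of the same player, so the elimination stops.
Surviving strategies — Row: {A}; Column: {II, III}.

A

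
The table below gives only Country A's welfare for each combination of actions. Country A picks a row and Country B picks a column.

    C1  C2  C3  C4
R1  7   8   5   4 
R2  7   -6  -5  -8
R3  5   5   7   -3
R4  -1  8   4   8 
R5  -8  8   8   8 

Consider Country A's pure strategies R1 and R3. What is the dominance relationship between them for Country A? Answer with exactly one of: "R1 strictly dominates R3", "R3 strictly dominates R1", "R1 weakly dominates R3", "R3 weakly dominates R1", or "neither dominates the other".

neither dominates the other

Compare R1 to R3 across each opponent action: C1: 7>5, C2: 8>5, C3: 5<7, C4: 4>-3.
R1 does better at C1, C2, C4 but worse at C3; neither strategy dominates the other.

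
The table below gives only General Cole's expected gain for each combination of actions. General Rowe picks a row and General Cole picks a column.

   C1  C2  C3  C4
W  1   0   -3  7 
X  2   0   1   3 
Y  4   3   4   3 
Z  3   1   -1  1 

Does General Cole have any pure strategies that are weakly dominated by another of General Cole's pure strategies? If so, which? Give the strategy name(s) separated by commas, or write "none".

C2, C3

C1 is not dominated — it holds its own against C2 at W (1>0); C3 at W (1>-3); C4 at Y (4>3).
C1 weakly dominates C2 — W: 1>0, X: 2>0, Y: 4>3, Z: 3>1.
C1 weakly dominates C3 — W: 1>-3, X: 2>1, Y: 4=4, Z: 3>-1.
C4 is not dominated — it holds its own against C1 at W (7>1); C2 at W (7>0); C3 at W (7>-3).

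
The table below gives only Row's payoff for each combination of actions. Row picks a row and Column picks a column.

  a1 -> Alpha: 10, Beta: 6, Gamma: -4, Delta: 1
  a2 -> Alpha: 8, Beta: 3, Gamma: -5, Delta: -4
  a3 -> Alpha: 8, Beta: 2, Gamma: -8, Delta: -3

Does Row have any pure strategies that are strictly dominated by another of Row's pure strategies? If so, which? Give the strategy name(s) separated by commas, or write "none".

a1: no other strategy beats it everywhere (a2 at Alpha (10>8); a3 at Alpha (10>8)).
a2 is strictly dominated by a1 (Alpha: 10>8, Beta: 6>3, Gamma: -4>-5, Delta: 1>-4).
a3 is strictly dominated by a1 (Alpha: 10>8, Beta: 6>2, Gamma: -4>-8, Delta: 1>-3).

a2, a3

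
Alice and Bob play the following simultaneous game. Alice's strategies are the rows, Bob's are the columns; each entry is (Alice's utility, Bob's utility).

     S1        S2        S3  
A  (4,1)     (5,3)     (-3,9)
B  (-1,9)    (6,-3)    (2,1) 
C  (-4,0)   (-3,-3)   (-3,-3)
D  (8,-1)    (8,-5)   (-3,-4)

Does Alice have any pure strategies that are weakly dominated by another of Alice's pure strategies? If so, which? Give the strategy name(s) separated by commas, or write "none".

A, C

A is weakly dominated by D (S1: 8>4, S2: 8>5, S3: -3=-3).
Nothing dominates B: A at S2 (6>5); C at S1 (-1>-4); D at S3 (2>-3).
C is weakly dominated by A (S1: 4>-4, S2: 5>-3, S3: -3=-3).
D is not dominated — it holds its own against A at S1 (8>4); B at S1 (8>-1); C at S1 (8>-4).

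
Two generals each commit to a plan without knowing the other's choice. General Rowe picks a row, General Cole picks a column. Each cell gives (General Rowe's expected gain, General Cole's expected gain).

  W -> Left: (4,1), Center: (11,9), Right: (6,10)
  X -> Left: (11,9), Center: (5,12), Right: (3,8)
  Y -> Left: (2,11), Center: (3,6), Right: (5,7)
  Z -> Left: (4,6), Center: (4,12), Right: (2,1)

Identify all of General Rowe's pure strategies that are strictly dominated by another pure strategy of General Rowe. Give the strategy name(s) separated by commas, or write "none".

W is not dominated — it holds its own against X at Center (11>5); Y at Left (4>2); Z at Left (4=4).
Nothing dominates X: W at Left (11>4); Y at Left (11>2); Z at Left (11>4).
Y is strictly dominated by W (Left: 4>2, Center: 11>3, Right: 6>5).
Z: dominated, since X does at least as well everywhere (Left: 11>4, Center: 5>4, Right: 3>2).

Y, Z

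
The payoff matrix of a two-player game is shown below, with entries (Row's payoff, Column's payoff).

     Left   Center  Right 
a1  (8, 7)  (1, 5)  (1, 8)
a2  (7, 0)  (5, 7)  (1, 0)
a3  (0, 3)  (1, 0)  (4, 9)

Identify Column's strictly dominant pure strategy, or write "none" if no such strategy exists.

Left fails to dominate Center at a2 (0<7).
Center fails to dominate Left at a1 (5<7).
Right fails to dominate Left at a2 (0=0).
No single strategy dominates all the others.

none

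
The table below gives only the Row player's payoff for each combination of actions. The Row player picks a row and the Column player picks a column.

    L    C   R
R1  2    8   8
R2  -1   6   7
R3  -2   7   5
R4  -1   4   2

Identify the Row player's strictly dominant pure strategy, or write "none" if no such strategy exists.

R1 vs R2: L: 2>-1, C: 8>6, R: 8>7.
R1 vs R3: L: 2>-2, C: 8>7, R: 8>5.
R1 vs R4: L: 2>-1, C: 8>4, R: 8>2.
R1 strictly beats every other strategy against every opponent action, so it is strictly dominant.

R1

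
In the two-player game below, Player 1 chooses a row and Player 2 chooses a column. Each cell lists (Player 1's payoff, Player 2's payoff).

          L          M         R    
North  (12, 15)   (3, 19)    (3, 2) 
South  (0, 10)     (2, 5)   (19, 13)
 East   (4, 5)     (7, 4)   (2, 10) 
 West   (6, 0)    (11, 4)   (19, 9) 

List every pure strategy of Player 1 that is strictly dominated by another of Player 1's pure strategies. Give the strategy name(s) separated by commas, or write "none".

North: no other strategy beats it everywhere (South at L (12>0); East at L (12>4); West at L (12>6)).
Nothing dominates South: North at R (19>3); East at R (19>2); West at R (19=19).
West strictly dominates East — L: 6>4, M: 11>7, R: 19>2.
West: no other strategy beats it everywhere (North at M (11>3); South at L (6>0); East at L (6>4)).

East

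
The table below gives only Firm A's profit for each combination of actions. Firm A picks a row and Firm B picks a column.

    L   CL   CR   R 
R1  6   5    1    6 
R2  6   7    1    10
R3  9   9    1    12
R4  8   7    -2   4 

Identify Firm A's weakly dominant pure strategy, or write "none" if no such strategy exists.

R3 vs R1: L: 9>6, CL: 9>5, CR: 1=1, R: 12>6.
R3 vs R2: L: 9>6, CL: 9>7, CR: 1=1, R: 12>10.
R3 vs R4: L: 9>8, CL: 9>7, CR: 1>-2, R: 12>4.
R3 is at least as good as every other strategy against every opponent action, so it is weakly dominant.

R3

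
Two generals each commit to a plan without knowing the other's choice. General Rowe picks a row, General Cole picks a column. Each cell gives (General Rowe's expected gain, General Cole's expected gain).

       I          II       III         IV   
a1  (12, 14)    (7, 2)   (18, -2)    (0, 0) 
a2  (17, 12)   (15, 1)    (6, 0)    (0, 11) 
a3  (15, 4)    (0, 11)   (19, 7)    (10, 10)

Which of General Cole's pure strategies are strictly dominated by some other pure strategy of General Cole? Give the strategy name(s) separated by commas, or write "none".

III

I is not dominated — it holds its own against II at a1 (14>2); III at a1 (14>-2); IV at a1 (14>0).
II: no other strategy beats it everywhere (I at a3 (11>4); III at a1 (2>-2); IV at a1 (2>0)).
III: dominated, since II does at least as well everywhere (a1: 2>-2, a2: 1>0, a3: 11>7).
IV: no other strategy beats it everywhere (I at a3 (10>4); II at a2 (11>1); III at a1 (0>-2)).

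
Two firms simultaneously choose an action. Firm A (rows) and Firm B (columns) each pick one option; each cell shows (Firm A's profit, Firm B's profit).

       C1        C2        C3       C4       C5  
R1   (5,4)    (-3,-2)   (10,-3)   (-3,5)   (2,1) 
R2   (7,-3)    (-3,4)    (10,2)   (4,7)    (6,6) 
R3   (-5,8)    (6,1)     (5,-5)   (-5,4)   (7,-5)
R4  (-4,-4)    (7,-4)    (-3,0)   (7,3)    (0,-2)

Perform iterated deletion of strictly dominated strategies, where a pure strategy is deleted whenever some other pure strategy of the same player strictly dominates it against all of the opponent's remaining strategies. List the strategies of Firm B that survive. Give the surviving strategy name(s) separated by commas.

Column C2 is eliminated: C4 beats it against every remaining row (R1: 5>-2, R2: 7>4, R3: 4>1, R4: 3>-4).
Column C3 is eliminated: C4 beats it against every remaining row (R1: 5>-3, R2: 7>2, R3: 4>-5, R4: 3>0).
Firm A's strategy R1 is strictly dominated by R2 (C1: 7>5, C4: 4>-3, C5: 6>2) and is removed.
Firm B's strategy C5 is strictly dominated by C4 (R2: 7>6, R3: 4>-5, R4: 3>-2) and is removed.
Firm A's strategy R3 is strictly dominated by R2 (C1: 7>-5, C4: 4>-5) and is removed.
Column C1 is eliminated: C4 beats it against every remaining row (R2: 7>-3, R4: 3>-4).
Row R2 is eliminated: R4 beats it against every remaining column (C4: 7>4).
Among the remaining strategies, none is strictly dominated by another pure strategy of the same player, so the elimination stops.
Surviving strategies — Firm A: {R4}; Firm B: {C4}.

C4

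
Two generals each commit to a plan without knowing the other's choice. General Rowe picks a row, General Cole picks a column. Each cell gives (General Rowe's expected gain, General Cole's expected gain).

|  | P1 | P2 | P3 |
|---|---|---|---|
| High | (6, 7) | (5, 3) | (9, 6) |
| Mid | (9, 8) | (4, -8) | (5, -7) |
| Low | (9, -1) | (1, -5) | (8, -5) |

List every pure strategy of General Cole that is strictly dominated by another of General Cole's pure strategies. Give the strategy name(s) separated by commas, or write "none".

P1: no other strategy beats it everywhere (P2 at High (7>3); P3 at High (7>6)).
P1 strictly dominates P2 — High: 7>3, Mid: 8>-8, Low: -1>-5.
P3: dominated, since P1 does at least as well everywhere (High: 7>6, Mid: 8>-7, Low: -1>-5).

P2, P3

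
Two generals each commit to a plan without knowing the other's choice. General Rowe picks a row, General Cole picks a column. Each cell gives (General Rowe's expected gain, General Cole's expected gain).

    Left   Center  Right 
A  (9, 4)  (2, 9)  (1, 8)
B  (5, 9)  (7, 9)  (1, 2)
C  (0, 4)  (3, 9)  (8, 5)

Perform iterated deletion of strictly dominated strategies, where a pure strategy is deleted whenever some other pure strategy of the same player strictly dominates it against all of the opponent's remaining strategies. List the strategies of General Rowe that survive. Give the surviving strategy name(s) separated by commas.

A, B

General Cole's strategy Right is strictly dominated by Center (A: 9>8, B: 9>2, C: 9>5) and is removed.
Row C is eliminated: B beats it against every remaining column (Left: 5>0, Center: 7>3).
Among the remaining strategies, none is strictly dominated by another pure strategy of the same player, so the elimination stops.
Surviving strategies — General Rowe: {A, B}; General Cole: {Left, Center}.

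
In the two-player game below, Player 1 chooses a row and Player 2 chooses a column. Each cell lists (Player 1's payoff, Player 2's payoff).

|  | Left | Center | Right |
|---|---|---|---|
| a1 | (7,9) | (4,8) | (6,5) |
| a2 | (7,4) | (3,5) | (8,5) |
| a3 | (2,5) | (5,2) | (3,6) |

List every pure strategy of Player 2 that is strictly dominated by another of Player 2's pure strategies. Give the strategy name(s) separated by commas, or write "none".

none

Left: no other strategy beats it everywhere (Center at a1 (9>8); Right at a1 (9>5)).
Center is not dominated — it holds its own against Left at a2 (5>4); Right at a1 (8>5).
Right is not dominated — it holds its own against Left at a2 (5>4); Center at a2 (5=5).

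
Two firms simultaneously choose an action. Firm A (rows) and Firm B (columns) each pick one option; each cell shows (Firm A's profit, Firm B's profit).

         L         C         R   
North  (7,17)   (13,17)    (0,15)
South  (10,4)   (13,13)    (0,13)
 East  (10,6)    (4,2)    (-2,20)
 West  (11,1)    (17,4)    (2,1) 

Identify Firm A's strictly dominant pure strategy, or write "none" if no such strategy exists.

West vs North: L: 11>7, C: 17>13, R: 2>0.
West vs South: L: 11>10, C: 17>13, R: 2>0.
West vs East: L: 11>10, C: 17>4, R: 2>-2.
West strictly beats every other strategy against every opponent action, so it is strictly dominant.

West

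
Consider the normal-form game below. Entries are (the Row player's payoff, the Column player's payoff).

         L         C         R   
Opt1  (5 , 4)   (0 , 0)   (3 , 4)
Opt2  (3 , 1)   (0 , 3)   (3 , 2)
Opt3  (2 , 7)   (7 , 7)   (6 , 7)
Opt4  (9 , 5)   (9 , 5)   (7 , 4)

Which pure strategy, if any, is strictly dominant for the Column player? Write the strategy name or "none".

L fails to dominate C at Opt2 (1<3).
C fails to dominate L at Opt1 (0<4).
R fails to dominate L at Opt1 (4=4).
No single strategy dominates all the others.

none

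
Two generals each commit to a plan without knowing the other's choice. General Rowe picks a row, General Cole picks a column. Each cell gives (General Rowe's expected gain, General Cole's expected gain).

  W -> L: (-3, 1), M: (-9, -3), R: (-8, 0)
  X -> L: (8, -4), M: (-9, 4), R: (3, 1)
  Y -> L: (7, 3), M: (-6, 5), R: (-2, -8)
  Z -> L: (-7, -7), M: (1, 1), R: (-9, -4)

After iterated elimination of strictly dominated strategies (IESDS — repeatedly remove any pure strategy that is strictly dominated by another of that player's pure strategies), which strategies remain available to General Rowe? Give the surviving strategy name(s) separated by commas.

Row W is eliminated: Y beats it against every remaining column (L: 7>-3, M: -6>-9, R: -2>-8).
Column L is eliminated: M beats it against every remaining row (X: 4>-4, Y: 5>3, Z: 1>-7).
For General Cole, M strictly dominates R on the remaining rows (X: 4>1, Y: 5>-8, Z: 1>-4); eliminate R.
For General Rowe, Y strictly dominates X on the remaining columns (M: -6>-9); eliminate X.
General Rowe's strategy Y is strictly dominated by Z (M: 1>-6) and is removed.
Among the remaining strategies, none is strictly dominated by another pure strategy of the same player, so the elimination stops.
Surviving strategies — General Rowe: {Z}; General Cole: {M}.

Z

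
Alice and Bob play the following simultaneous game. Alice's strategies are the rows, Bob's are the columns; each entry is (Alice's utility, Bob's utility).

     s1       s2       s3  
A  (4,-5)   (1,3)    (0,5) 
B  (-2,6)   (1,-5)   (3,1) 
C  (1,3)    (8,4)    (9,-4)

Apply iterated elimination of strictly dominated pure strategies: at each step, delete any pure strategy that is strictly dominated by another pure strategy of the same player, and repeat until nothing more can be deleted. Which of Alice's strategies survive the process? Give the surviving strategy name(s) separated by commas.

Row B is eliminated: C beats it against every remaining column (s1: 1>-2, s2: 8>1, s3: 9>3).
For Bob, s2 strictly dominates s1 on the remaining rows (A: 3>-5, C: 4>3); eliminate s1.
Row A is eliminated: C beats it against every remaining column (s2: 8>1, s3: 9>0).
Bob's strategy s3 is strictly dominated by s2 (C: 4>-4) and is removed.
Among the remaining strategies, none is strictly dominated by another pure strategy of the same player, so the elimination stops.
Surviving strategies — Alice: {C}; Bob: {s2}.

C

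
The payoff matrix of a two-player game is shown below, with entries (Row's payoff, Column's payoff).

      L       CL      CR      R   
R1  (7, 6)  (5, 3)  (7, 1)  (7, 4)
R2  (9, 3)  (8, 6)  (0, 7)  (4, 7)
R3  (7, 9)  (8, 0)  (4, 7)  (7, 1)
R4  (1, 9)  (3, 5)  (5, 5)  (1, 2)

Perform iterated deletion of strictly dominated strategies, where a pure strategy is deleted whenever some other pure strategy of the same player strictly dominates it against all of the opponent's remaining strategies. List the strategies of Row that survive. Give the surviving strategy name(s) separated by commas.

R1, R2, R3

Row's strategy R4 is strictly dominated by R1 (L: 7>1, CL: 5>3, CR: 7>5, R: 7>1) and is removed.
Column CL is eliminated: R beats it against every remaining row (R1: 4>3, R2: 7>6, R3: 1>0).
Among the remaining strategies, none is strictly dominated by another pure strategy of the same player, so the elimination stops.
Surviving strategies — Row: {R1, R2, R3}; Column: {L, CR, R}.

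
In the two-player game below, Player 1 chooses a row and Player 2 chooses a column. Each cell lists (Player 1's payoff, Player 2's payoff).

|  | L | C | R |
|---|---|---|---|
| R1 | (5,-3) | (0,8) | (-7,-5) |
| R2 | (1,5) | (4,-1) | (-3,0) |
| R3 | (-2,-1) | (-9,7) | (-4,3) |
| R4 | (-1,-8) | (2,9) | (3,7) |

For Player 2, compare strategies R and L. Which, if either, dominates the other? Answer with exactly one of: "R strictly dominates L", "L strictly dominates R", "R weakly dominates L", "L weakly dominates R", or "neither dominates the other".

neither dominates the other

R's payoffs vs L's, by Player 1's action — R1: -5<-3, R2: 0<5, R3: 3>-1, R4: 7>-8.
R does better at R3, R4 but worse at R1, R2; neither strategy dominates the other.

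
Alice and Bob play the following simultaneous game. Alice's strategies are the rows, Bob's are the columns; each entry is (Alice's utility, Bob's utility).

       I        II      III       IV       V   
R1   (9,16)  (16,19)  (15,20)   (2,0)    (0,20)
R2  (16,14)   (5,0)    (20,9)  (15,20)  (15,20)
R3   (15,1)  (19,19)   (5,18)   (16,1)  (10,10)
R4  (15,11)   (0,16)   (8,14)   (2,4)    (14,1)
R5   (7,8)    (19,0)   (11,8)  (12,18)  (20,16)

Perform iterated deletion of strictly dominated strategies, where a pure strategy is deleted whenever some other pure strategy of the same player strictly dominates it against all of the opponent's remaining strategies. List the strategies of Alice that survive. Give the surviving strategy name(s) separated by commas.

R1, R2, R3, R5

Row R4 is eliminated: R2 beats it against every remaining column (I: 16>15, II: 5>0, III: 20>8, IV: 15>2, V: 15>14).
Column I is eliminated: V beats it against every remaining row (R1: 20>16, R2: 20>14, R3: 10>1, R5: 16>8).
Among the remaining strategies, none is strictly dominated by another pure strategy of the same player, so the elimination stops.
Surviving strategies — Alice: {R1, R2, R3, R5}; Bob: {II, III, IV, V}.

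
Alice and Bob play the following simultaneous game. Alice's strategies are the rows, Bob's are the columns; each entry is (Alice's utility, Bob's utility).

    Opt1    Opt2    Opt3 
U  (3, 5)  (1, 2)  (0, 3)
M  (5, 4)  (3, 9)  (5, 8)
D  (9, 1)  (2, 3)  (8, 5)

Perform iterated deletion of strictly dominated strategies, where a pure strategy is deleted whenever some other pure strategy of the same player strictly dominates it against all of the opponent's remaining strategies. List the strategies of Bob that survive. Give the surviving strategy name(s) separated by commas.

Row U is eliminated: M beats it against every remaining column (Opt1: 5>3, Opt2: 3>1, Opt3: 5>0).
Column Opt1 is eliminated: Opt2 beats it against every remaining row (M: 9>4, D: 3>1).
Among the remaining strategies, none is strictly dominated by another pure strategy of the same player, so the elimination stops.
Surviving strategies — Alice: {M, D}; Bob: {Opt2, Opt3}.

Opt2, Opt3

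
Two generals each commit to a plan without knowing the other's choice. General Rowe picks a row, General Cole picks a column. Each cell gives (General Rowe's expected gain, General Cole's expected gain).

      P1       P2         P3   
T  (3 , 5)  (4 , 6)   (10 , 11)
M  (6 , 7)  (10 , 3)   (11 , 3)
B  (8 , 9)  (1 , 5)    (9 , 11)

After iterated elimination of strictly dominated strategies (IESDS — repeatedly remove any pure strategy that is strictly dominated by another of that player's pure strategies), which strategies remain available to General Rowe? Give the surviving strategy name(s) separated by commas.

Row T is eliminated: M beats it against every remaining column (P1: 6>3, P2: 10>4, P3: 11>10).
Column P2 is eliminated: P1 beats it against every remaining row (M: 7>3, B: 9>5).
Among the remaining strategies, none is strictly dominated by another pure strategy of the same player, so the elimination stops.
Surviving strategies — General Rowe: {M, B}; General Cole: {P1, P3}.

M, B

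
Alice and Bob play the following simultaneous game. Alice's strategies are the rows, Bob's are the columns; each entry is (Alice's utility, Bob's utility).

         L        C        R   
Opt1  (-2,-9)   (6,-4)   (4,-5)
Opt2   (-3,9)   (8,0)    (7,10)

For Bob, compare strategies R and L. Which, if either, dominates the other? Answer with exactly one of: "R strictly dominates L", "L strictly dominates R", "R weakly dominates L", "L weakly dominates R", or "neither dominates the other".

R strictly dominates L

Compare R to L across every action of Alice: Opt1: -5>-9, Opt2: 10>9.
R gives a strictly higher payoff against every action of Alice, so R strictly dominates L.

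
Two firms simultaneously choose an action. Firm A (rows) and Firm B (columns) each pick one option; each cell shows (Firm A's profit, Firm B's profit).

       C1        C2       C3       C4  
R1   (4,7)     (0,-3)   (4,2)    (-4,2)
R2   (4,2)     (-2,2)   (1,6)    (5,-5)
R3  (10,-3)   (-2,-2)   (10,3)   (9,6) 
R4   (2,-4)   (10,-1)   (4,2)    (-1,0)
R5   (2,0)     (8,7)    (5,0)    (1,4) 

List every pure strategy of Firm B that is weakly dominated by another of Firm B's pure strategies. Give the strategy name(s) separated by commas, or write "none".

none

Nothing dominates C1: C2 at R1 (7>-3); C3 at R1 (7>2); C4 at R1 (7>2).
C2: no other strategy beats it everywhere (C1 at R3 (-2>-3); C3 at R5 (7>0); C4 at R2 (2>-5)).
C3 is not dominated — it holds its own against C1 at R2 (6>2); C2 at R1 (2>-3); C4 at R2 (6>-5).
C4 is not dominated — it holds its own against C1 at R3 (6>-3); C2 at R1 (2>-3); C3 at R3 (6>3).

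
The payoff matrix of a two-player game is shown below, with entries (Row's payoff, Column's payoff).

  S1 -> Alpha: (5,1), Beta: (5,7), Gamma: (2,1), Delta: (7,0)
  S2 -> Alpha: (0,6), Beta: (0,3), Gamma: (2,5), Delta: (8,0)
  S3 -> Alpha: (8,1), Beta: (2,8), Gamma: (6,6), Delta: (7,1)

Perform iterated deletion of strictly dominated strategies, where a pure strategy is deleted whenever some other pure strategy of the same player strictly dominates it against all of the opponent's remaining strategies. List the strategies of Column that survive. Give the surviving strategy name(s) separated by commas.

Column Delta is eliminated: Beta beats it against every remaining row (S1: 7>0, S2: 3>0, S3: 8>1).
For Row, S3 strictly dominates S2 on the remaining columns (Alpha: 8>0, Beta: 2>0, Gamma: 6>2); eliminate S2.
Column's strategy Alpha is strictly dominated by Beta (S1: 7>1, S3: 8>1) and is removed.
For Column, Beta strictly dominates Gamma on the remaining rows (S1: 7>1, S3: 8>6); eliminate Gamma.
Row's strategy S3 is strictly dominated by S1 (Beta: 5>2) and is removed.
Among the remaining strategies, none is strictly dominated by another pure strategy of the same player, so the elimination stops.
Surviving strategies — Row: {S1}; Column: {Beta}.

Beta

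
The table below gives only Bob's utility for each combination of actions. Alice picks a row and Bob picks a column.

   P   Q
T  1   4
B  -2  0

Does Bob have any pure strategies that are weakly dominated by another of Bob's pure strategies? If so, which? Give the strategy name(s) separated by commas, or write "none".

Q weakly dominates P — T: 4>1, B: 0>-2.
Q: no other strategy beats it everywhere (P at T (4>1)).

P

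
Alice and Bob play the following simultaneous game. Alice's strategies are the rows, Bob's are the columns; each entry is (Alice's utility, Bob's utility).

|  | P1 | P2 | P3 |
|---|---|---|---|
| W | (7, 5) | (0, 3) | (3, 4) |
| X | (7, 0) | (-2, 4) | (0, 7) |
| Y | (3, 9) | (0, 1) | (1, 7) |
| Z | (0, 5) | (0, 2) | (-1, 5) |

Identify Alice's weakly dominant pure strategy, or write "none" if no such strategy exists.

W

W vs X: P1: 7=7, P2: 0>-2, P3: 3>0.
W vs Y: P1: 7>3, P2: 0=0, P3: 3>1.
W vs Z: P1: 7>0, P2: 0=0, P3: 3>-1.
W is at least as good as every other strategy against every opponent action, so it is weakly dominant.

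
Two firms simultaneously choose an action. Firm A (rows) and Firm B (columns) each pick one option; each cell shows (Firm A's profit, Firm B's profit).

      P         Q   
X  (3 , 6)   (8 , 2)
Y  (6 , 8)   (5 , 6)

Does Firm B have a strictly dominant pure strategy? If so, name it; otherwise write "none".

P

P vs Q: X: 6>2, Y: 8>6.
P strictly beats every other strategy against every opponent action, so it is strictly dominant.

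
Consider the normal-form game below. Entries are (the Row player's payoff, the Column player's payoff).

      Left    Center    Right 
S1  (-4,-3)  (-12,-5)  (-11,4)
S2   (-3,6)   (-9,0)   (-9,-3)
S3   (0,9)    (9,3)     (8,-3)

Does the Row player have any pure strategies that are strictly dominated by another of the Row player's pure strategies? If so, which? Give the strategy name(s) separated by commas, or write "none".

S1, S2

S2 strictly dominates S1 — Left: -3>-4, Center: -9>-12, Right: -9>-11.
S3 strictly dominates S2 — Left: 0>-3, Center: 9>-9, Right: 8>-9.
S3: no other strategy beats it everywhere (S1 at Left (0>-4); S2 at Left (0>-3)).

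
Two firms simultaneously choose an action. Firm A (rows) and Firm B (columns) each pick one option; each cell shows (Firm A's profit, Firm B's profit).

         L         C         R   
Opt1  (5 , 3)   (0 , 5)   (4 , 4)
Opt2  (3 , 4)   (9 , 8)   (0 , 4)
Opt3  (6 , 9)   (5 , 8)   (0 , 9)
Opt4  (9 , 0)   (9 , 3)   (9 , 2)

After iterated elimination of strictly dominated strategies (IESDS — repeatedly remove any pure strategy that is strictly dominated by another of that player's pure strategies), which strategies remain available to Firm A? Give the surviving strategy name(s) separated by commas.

Row Opt1 is eliminated: Opt4 beats it against every remaining column (L: 9>5, C: 9>0, R: 9>4).
Row Opt3 is eliminated: Opt4 beats it against every remaining column (L: 9>6, C: 9>5, R: 9>0).
Firm B's strategy L is strictly dominated by C (Opt2: 8>4, Opt4: 3>0) and is removed.
Column R is eliminated: C beats it against every remaining row (Opt2: 8>4, Opt4: 3>2).
Among the remaining strategies, none is strictly dominated by another pure strategy of the same player, so the elimination stops.
Surviving strategies — Firm A: {Opt2, Opt4}; Firm B: {C}.

Opt2, Opt4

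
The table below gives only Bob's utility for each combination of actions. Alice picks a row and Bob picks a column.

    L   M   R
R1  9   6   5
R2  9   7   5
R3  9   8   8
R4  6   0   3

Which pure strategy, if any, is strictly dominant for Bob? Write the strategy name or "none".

L

L vs M: R1: 9>6, R2: 9>7, R3: 9>8, R4: 6>0.
L vs R: R1: 9>5, R2: 9>5, R3: 9>8, R4: 6>3.
L strictly beats every other strategy against every opponent action, so it is strictly dominant.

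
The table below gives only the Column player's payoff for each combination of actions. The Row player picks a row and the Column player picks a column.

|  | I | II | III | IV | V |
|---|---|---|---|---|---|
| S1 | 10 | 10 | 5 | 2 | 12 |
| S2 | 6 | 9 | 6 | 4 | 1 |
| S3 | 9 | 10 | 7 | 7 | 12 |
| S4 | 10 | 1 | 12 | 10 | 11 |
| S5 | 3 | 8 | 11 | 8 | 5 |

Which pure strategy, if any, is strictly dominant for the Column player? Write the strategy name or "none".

none

I fails to dominate II at S1 (10=10).
II fails to dominate I at S1 (10=10).
III fails to dominate I at S1 (5<10).
IV fails to dominate I at S1 (2<10).
V fails to dominate I at S2 (1<6).
No single strategy dominates all the others.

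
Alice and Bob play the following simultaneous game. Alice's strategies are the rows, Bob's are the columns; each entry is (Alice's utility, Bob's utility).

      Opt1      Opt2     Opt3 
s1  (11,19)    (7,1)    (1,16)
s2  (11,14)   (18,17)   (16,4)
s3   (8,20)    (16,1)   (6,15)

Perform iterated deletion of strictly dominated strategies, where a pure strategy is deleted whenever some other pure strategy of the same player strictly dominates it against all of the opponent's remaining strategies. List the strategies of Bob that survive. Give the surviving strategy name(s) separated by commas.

Alice's strategy s3 is strictly dominated by s2 (Opt1: 11>8, Opt2: 18>16, Opt3: 16>6) and is removed.
For Bob, Opt1 strictly dominates Opt3 on the remaining rows (s1: 19>16, s2: 14>4); eliminate Opt3.
Among the remaining strategies, none is strictly dominated by another pure strategy of the same player, so the elimination stops.
Surviving strategies — Alice: {s1, s2}; Bob: {Opt1, Opt2}.

Opt1, Opt2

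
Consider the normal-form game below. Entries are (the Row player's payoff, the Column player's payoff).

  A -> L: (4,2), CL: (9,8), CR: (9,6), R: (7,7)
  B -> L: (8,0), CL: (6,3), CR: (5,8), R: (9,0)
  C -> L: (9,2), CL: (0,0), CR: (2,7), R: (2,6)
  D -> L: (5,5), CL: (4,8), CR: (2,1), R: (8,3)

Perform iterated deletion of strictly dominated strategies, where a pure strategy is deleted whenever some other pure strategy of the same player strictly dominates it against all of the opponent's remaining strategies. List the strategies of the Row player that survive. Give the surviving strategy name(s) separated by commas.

Row D is eliminated: B beats it against every remaining column (L: 8>5, CL: 6>4, CR: 5>2, R: 9>8).
For the Column player, CR strictly dominates L on the remaining rows (A: 6>2, B: 8>0, C: 7>2); eliminate L.
Row C is eliminated: A beats it against every remaining column (CL: 9>0, CR: 9>2, R: 7>2).
Column R is eliminated: CL beats it against every remaining row (A: 8>7, B: 3>0).
The Row player's strategy B is strictly dominated by A (CL: 9>6, CR: 9>5) and is removed.
The Column player's strategy CR is strictly dominated by CL (A: 8>6) and is removed.
Among the remaining strategies, none is strictly dominated by another pure strategy of the same player, so the elimination stops.
Surviving strategies — the Row player: {A}; the Column player: {CL}.

A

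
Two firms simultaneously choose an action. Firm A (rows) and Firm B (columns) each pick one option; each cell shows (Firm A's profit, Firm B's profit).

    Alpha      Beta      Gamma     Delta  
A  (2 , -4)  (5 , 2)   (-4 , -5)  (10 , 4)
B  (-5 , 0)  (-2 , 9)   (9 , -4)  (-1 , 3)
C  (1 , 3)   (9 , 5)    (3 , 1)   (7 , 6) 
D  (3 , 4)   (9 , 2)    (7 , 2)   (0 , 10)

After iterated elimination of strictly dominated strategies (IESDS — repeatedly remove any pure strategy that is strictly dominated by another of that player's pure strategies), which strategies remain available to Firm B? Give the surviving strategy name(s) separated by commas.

Delta

Column Alpha is eliminated: Delta beats it against every remaining row (A: 4>-4, B: 3>0, C: 6>3, D: 10>4).
Firm B's strategy Gamma is strictly dominated by Delta (A: 4>-5, B: 3>-4, C: 6>1, D: 10>2) and is removed.
For Firm A, A strictly dominates B on the remaining columns (Beta: 5>-2, Delta: 10>-1); eliminate B.
Column Beta is eliminated: Delta beats it against every remaining row (A: 4>2, C: 6>5, D: 10>2).
For Firm A, A strictly dominates C on the remaining columns (Delta: 10>7); eliminate C.
For Firm A, A strictly dominates D on the remaining columns (Delta: 10>0); eliminate D.
Among the remaining strategies, none is strictly dominated by another pure strategy of the same player, so the elimination stops.
Surviving strategies — Firm A: {A}; Firm B: {Delta}.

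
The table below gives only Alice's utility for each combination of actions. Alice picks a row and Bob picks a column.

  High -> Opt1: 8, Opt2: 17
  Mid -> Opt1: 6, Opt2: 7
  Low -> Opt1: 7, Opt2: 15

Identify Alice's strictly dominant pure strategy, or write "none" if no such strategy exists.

High

High vs Mid: Opt1: 8>6, Opt2: 17>7.
High vs Low: Opt1: 8>7, Opt2: 17>15.
High strictly beats every other strategy against every opponent action, so it is strictly dominant.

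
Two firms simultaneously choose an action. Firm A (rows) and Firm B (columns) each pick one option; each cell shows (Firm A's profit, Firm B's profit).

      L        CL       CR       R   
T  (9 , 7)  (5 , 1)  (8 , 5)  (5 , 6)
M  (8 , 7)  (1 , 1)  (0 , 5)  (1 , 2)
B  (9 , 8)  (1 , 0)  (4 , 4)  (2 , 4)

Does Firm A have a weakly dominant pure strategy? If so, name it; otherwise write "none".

T vs M: L: 9>8, CL: 5>1, CR: 8>0, R: 5>1.
T vs B: L: 9=9, CL: 5>1, CR: 8>4, R: 5>2.
T is at least as good as every other strategy against every opponent action, so it is weakly dominant.

T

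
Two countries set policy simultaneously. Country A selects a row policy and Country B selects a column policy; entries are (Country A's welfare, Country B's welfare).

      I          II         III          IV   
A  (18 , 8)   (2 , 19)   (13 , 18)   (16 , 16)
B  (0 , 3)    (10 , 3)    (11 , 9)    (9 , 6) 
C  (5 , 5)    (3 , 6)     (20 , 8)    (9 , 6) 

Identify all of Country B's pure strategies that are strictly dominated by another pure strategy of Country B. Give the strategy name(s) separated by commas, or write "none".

I, IV

I: dominated, since III does at least as well everywhere (A: 18>8, B: 9>3, C: 8>5).
Nothing dominates II: I at A (19>8); III at A (19>18); IV at A (19>16).
III is not dominated — it holds its own against I at A (18>8); II at B (9>3); IV at A (18>16).
IV is strictly dominated by III (A: 18>16, B: 9>6, C: 8>6).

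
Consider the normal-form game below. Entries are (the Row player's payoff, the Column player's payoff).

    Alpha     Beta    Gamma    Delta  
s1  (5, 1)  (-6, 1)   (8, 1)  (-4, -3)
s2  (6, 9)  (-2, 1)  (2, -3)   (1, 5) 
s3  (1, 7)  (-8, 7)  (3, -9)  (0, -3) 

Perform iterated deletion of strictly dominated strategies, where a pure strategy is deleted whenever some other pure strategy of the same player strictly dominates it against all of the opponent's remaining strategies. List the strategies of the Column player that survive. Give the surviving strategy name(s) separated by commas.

Column Delta is eliminated: Alpha beats it against every remaining row (s1: 1>-3, s2: 9>5, s3: 7>-3).
Row s3 is eliminated: s1 beats it against every remaining column (Alpha: 5>1, Beta: -6>-8, Gamma: 8>3).
Among the remaining strategies, none is strictly dominated by another pure strategy of the same player, so the elimination stops.
Surviving strategies — the Row player: {s1, s2}; the Column player: {Alpha, Beta, Gamma}.

Alpha, Beta, Gamma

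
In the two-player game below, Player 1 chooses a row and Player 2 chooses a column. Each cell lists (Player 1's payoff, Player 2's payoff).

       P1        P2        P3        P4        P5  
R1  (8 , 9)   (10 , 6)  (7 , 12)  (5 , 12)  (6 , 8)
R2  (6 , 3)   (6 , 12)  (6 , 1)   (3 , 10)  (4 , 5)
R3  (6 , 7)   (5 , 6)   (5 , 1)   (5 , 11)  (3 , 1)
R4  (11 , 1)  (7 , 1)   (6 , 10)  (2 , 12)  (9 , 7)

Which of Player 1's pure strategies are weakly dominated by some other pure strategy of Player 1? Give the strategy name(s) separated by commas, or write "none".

R2, R3

R1 is not dominated — it holds its own against R2 at P1 (8>6); R3 at P1 (8>6); R4 at P2 (10>7).
R1 weakly dominates R2 — P1: 8>6, P2: 10>6, P3: 7>6, P4: 5>3, P5: 6>4.
R3 is weakly dominated by R1 (P1: 8>6, P2: 10>5, P3: 7>5, P4: 5=5, P5: 6>3).
R4: no other strategy beats it everywhere (R1 at P1 (11>8); R2 at P1 (11>6); R3 at P1 (11>6)).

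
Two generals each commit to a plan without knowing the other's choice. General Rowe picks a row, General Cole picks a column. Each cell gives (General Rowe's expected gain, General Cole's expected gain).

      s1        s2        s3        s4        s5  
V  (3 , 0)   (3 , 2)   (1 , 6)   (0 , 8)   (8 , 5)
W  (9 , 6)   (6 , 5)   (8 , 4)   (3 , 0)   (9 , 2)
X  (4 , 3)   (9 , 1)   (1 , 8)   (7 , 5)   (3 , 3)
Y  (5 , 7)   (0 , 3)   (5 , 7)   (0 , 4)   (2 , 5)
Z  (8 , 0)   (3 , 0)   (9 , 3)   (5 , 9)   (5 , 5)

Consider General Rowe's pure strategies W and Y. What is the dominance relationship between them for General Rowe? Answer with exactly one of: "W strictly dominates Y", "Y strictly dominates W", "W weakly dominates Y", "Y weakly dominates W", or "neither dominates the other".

W strictly dominates Y

Compare W to Y across each choice by General Cole: s1: 9>5, s2: 6>0, s3: 8>5, s4: 3>0, s5: 9>2.
Every comparison favours W, so W strictly dominates Y.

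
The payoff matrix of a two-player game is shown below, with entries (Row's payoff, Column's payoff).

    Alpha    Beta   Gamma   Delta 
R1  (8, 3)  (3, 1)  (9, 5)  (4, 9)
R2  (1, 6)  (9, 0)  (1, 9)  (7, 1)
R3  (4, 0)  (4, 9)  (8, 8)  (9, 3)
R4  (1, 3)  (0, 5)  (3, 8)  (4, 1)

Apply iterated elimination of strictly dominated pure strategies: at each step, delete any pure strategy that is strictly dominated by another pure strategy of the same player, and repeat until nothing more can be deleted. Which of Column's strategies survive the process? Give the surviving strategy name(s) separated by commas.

For Row, R3 strictly dominates R4 on the remaining columns (Alpha: 4>1, Beta: 4>0, Gamma: 8>3, Delta: 9>4); eliminate R4.
Column Alpha is eliminated: Gamma beats it against every remaining row (R1: 5>3, R2: 9>6, R3: 8>0).
Among the remaining strategies, none is strictly dominated by another pure strategy of the same player, so the elimination stops.
Surviving strategies — Row: {R1, R2, R3}; Column: {Beta, Gamma, Delta}.

Beta, Gamma, Delta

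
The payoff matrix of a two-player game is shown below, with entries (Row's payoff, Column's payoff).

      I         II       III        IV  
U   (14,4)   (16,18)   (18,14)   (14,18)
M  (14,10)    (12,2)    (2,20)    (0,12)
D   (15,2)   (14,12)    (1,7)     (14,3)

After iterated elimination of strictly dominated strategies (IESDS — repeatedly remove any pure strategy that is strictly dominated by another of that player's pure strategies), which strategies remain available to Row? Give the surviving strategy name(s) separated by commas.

U, D

For Column, III strictly dominates I on the remaining rows (U: 14>4, M: 20>10, D: 7>2); eliminate I.
For Row, U strictly dominates M on the remaining columns (II: 16>12, III: 18>2, IV: 14>0); eliminate M.
For Column, II strictly dominates III on the remaining rows (U: 18>14, D: 12>7); eliminate III.
Among the remaining strategies, none is strictly dominated by another pure strategy of the same player, so the elimination stops.
Surviving strategies — Row: {U, D}; Column: {II, IV}.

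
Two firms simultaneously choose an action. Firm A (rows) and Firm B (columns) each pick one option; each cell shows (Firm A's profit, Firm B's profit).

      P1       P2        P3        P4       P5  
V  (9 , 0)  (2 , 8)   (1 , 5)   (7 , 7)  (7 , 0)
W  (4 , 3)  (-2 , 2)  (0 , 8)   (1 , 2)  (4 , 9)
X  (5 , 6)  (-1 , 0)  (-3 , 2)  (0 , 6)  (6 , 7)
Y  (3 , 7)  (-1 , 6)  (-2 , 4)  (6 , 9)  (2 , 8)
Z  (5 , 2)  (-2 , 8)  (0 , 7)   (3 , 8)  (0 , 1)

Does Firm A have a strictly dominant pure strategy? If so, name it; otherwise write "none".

V vs W: P1: 9>4, P2: 2>-2, P3: 1>0, P4: 7>1, P5: 7>4.
V vs X: P1: 9>5, P2: 2>-1, P3: 1>-3, P4: 7>0, P5: 7>6.
V vs Y: P1: 9>3, P2: 2>-1, P3: 1>-2, P4: 7>6, P5: 7>2.
V vs Z: P1: 9>5, P2: 2>-2, P3: 1>0, P4: 7>3, P5: 7>0.
V strictly beats every other strategy against every opponent action, so it is strictly dominant.

V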